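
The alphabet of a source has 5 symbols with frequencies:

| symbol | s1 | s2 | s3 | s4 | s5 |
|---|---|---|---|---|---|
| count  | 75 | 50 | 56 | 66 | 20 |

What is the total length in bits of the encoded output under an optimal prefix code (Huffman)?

Greedily combine the two least-frequent nodes:
s5(20) + s2(50) → 70
s3(56) + s4(66) → 122
70 + s1(75) → 145
122 + 145 → 267
Each symbol's bit-cost is frequency × depth; summing gives 604 bits (equivalently 70 + 122 + 145 + 267).

604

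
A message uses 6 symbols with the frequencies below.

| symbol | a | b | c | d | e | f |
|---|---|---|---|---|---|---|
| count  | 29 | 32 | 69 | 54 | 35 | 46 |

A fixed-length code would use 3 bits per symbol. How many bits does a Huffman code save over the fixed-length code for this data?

123

Fixed-length: 3 bits × 265 symbols = 795 bits.
Huffman merges:
combine a(29), b(32) → 61
combine e(35), f(46) → 81
combine d(54), 61 → 115
combine c(69), 81 → 150
combine 115, 150 → 265
Huffman total = 61 + 81 + 115 + 150 + 265 = 672 bits.
Saving = 795 − 672 = 123 bits.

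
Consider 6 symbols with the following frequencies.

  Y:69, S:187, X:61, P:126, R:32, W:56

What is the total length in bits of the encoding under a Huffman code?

Merge the two smallest weights repeatedly:
merge R(32) and W(56): 88
merge X(61) and Y(69): 130
merge 88 and P(126): 214
merge 130 and S(187): 317
merge 214 and 317: 531
The encoded length is the sum of every internal node's weight: 88 + 130 + 214 + 317 + 531 = 1280 bits.

1280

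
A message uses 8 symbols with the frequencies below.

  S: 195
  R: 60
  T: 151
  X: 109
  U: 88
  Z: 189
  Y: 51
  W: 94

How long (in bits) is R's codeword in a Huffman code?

4

Repeatedly merge the two smallest:
combine Y(51), R(60) → 111
combine U(88), W(94) → 182
combine X(109), 111 → 220
combine T(151), 182 → 333
combine Z(189), S(195) → 384
combine 220, 333 → 553
combine 384, 553 → 937
The subtree containing R is merged 4 times, so code length = 4.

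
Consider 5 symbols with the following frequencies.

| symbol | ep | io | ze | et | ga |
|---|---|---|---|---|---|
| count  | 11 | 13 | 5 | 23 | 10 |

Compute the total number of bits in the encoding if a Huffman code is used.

Greedily combine the two least-frequent nodes:
merge ze(5) and ga(10): 15
merge ep(11) and io(13): 24
merge 15 and et(23): 38
merge 24 and 38: 62
The encoded length is the sum of every internal node's weight: 15 + 24 + 38 + 62 = 139 bits.

139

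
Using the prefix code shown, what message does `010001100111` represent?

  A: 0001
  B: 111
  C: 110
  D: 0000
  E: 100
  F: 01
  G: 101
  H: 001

FAEB

Read left to right; each codeword is recognised as soon as it completes (prefix code):
  01→F | 0001→A | 100→E | 111→B
Decoded message: FAEB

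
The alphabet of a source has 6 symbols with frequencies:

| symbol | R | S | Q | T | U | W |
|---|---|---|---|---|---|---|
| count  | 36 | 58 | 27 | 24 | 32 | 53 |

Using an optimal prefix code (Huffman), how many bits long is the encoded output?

Merge the two smallest weights repeatedly:
merge T(24) and Q(27): 51
merge U(32) and R(36): 68
merge 51 and W(53): 104
merge S(58) and 68: 126
merge 104 and 126: 230
The encoded length is the sum of every internal node's weight: 51 + 68 + 104 + 126 + 230 = 579 bits.

579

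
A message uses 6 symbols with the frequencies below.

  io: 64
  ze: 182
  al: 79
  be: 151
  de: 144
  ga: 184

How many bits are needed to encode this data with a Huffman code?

2038

Greedily combine the two least-frequent nodes:
combine io(64), al(79) → 143
combine 143, de(144) → 287
combine be(151), ze(182) → 333
combine ga(184), 287 → 471
combine 333, 471 → 804
Total encoded bits = sum of merged weights = 143 + 287 + 333 + 471 + 804 = 2038.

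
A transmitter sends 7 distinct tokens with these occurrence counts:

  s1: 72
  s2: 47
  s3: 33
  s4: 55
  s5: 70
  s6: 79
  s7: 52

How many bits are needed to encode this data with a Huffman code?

Build the Huffman tree bottom-up:
s3(33) + s2(47) → 80
s7(52) + s4(55) → 107
s5(70) + s1(72) → 142
s6(79) + 80 → 159
107 + 142 → 249
159 + 249 → 408
Total encoded bits = sum of merged weights = 80 + 107 + 142 + 159 + 249 + 408 = 1145.

1145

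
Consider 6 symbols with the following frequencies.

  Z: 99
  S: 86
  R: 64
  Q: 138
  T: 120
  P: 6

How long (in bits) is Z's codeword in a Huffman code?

Huffman merges, smallest pair first:
P(6) + R(64) → 70
70 + S(86) → 156
Z(99) + T(120) → 219
Q(138) + 156 → 294
219 + 294 → 513
Z sits 2 levels below the root, so its codeword is 2 bits.

2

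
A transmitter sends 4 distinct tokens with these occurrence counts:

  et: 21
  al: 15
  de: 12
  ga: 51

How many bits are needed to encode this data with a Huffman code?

Greedily combine the two least-frequent nodes:
merge de(12) and al(15): 27
merge et(21) and 27: 48
merge 48 and ga(51): 99
Total encoded bits = sum of merged weights = 27 + 48 + 99 = 174.

174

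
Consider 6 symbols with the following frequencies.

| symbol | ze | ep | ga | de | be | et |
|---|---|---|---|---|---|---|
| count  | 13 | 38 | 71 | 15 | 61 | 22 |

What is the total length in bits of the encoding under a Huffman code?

518

Merge the two smallest weights repeatedly:
ze(13) + de(15) → 28
et(22) + 28 → 50
ep(38) + 50 → 88
be(61) + ga(71) → 132
88 + 132 → 220
Total encoded bits = sum of merged weights = 28 + 50 + 88 + 132 + 220 = 518.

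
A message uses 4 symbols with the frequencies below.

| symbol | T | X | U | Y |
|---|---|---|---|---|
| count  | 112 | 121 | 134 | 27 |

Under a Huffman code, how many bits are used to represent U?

Repeatedly merge the two smallest:
merge Y(27) and T(112): 139
merge X(121) and U(134): 255
merge 139 and 255: 394
U sits 2 levels below the root, so its codeword is 2 bits.

2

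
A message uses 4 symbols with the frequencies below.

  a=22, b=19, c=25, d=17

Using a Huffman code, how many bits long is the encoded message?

Build the Huffman tree bottom-up:
merge d(17) and b(19): 36
merge a(22) and c(25): 47
merge 36 and 47: 83
Each symbol's bit-cost is frequency × depth; summing gives 166 bits (equivalently 36 + 47 + 83).

166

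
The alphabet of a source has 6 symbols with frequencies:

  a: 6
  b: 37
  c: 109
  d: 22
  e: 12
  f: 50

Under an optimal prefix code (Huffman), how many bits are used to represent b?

3

Huffman merges, smallest pair first:
merge a(6) and e(12): 18
merge 18 and d(22): 40
merge b(37) and 40: 77
merge f(50) and 77: 127
merge c(109) and 127: 236
b's leaf is at depth 3, giving a 3-bit codeword.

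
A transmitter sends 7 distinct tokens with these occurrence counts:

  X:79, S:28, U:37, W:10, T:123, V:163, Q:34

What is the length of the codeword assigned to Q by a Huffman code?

Repeatedly merge the two smallest:
combine W(10), S(28) → 38
combine Q(34), U(37) → 71
combine 38, 71 → 109
combine X(79), 109 → 188
combine T(123), V(163) → 286
combine 188, 286 → 474
The subtree containing Q is merged 4 times, so code length = 4.

4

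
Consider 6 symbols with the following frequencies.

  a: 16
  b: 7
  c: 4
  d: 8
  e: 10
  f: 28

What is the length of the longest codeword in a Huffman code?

Merge the two lowest-weight nodes at each step:
merge c(4) and b(7): 11
merge d(8) and e(10): 18
merge 11 and a(16): 27
merge 18 and 27: 45
merge f(28) and 45: 73
The first pair merged (c, b) ends up deepest, at depth 4.

4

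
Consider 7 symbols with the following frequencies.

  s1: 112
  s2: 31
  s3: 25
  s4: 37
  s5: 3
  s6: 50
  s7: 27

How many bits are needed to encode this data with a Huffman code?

714

Greedily combine the two least-frequent nodes:
s5(3) + s3(25) → 28
s7(27) + 28 → 55
s2(31) + s4(37) → 68
s6(50) + 55 → 105
68 + 105 → 173
s1(112) + 173 → 285
Total encoded bits = sum of merged weights = 28 + 55 + 68 + 105 + 173 + 285 = 714.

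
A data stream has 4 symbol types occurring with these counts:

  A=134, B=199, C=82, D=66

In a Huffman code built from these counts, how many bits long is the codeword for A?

2

Repeatedly merge the two smallest:
D(66) + C(82) → 148
A(134) + 148 → 282
B(199) + 282 → 481
A sits 2 levels below the root, so its codeword is 2 bits.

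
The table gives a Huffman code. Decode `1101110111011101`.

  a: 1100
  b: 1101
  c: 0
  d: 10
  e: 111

bbbb

Read left to right; each codeword is recognised as soon as it completes (prefix code):
  1101→b | 1101→b | 1101→b | 1101→b
Decoded message: bbbb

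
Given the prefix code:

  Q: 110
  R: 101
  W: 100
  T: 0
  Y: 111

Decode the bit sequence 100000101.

WTTTR

Read left to right; each codeword is recognised as soon as it completes (prefix code):
  100→W | 0→T | 0→T | 0→T | 101→R
Decoded message: WTTTR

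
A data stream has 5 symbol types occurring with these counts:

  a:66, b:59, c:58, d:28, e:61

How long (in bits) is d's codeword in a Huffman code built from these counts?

Huffman merges, smallest pair first:
merge d(28) and c(58): 86
merge b(59) and e(61): 120
merge a(66) and 86: 152
merge 120 and 152: 272
The subtree containing d is merged 3 times, so code length = 3.

3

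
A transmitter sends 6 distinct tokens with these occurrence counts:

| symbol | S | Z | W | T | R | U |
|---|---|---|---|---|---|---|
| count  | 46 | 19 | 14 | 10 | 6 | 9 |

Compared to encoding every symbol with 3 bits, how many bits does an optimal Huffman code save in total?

77

Fixed-length: 3 bits × 104 symbols = 312 bits.
Huffman merges:
merge R(6) and U(9): 15
merge T(10) and W(14): 24
merge 15 and Z(19): 34
merge 24 and 34: 58
merge S(46) and 58: 104
Huffman total = 15 + 24 + 34 + 58 + 104 = 235 bits.
Saving = 312 − 235 = 77 bits.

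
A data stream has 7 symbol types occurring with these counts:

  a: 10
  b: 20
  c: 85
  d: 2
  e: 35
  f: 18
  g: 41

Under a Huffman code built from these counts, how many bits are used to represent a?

Build the tree from the bottom:
combine d(2), a(10) → 12
combine 12, f(18) → 30
combine b(20), 30 → 50
combine e(35), g(41) → 76
combine 50, 76 → 126
combine c(85), 126 → 211
The subtree containing a is merged 5 times, so code length = 5.

5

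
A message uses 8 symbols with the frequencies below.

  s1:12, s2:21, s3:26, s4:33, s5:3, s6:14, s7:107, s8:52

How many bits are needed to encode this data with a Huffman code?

681

Greedily combine the two least-frequent nodes:
merge s5(3) and s1(12): 15
merge s6(14) and 15: 29
merge s2(21) and s3(26): 47
merge 29 and s4(33): 62
merge 47 and s8(52): 99
merge 62 and 99: 161
merge s7(107) and 161: 268
Each symbol's bit-cost is frequency × depth; summing gives 681 bits (equivalently 15 + 29 + 47 + 62 + 99 + 161 + 268).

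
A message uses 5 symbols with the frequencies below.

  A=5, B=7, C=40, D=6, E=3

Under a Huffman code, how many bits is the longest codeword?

3

Merge the two lowest-weight nodes at each step:
combine E(3), A(5) → 8
combine D(6), B(7) → 13
combine 8, 13 → 21
combine 21, C(40) → 61
Maximum depth reached is 3.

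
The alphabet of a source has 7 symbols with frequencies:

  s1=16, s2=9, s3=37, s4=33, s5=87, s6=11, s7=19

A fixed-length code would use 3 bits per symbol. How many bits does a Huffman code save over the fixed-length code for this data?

Fixed-length: 3 bits × 212 symbols = 636 bits.
Huffman merges:
combine s2(9), s6(11) → 20
combine s1(16), s7(19) → 35
combine 20, s4(33) → 53
combine 35, s3(37) → 72
combine 53, 72 → 125
combine s5(87), 125 → 212
Huffman total = 20 + 35 + 53 + 72 + 125 + 212 = 517 bits.
Saving = 636 − 517 = 119 bits.

119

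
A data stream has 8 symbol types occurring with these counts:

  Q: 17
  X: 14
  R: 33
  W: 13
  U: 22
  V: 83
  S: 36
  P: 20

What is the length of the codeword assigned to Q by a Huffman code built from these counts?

3

Build the tree from the bottom:
W(13) + X(14) → 27
Q(17) + P(20) → 37
U(22) + 27 → 49
R(33) + S(36) → 69
37 + 49 → 86
69 + V(83) → 152
86 + 152 → 238
Q's leaf is at depth 3, giving a 3-bit codeword.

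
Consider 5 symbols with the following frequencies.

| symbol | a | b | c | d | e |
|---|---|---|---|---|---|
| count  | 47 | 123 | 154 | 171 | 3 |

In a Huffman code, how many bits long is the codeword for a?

3

Huffman merges, smallest pair first:
merge e(3) and a(47): 50
merge 50 and b(123): 173
merge c(154) and d(171): 325
merge 173 and 325: 498
The subtree containing a is merged 3 times, so code length = 3.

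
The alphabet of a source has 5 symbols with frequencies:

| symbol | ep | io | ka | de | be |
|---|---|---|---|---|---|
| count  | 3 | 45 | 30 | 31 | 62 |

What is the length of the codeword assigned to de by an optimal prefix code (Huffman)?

2

Repeatedly merge the two smallest:
ep(3) + ka(30) → 33
de(31) + 33 → 64
io(45) + be(62) → 107
64 + 107 → 171
The subtree containing de is merged 2 times, so code length = 2.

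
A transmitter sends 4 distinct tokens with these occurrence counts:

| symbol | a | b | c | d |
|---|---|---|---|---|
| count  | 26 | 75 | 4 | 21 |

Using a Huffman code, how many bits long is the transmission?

202

Greedily combine the two least-frequent nodes:
merge c(4) and d(21): 25
merge 25 and a(26): 51
merge 51 and b(75): 126
Each symbol's bit-cost is frequency × depth; summing gives 202 bits (equivalently 25 + 51 + 126).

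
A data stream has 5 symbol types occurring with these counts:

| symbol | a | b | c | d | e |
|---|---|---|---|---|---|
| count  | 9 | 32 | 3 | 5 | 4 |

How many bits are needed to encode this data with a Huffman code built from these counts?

93

Greedily combine the two least-frequent nodes:
c(3) + e(4) → 7
d(5) + 7 → 12
a(9) + 12 → 21
21 + b(32) → 53
Total encoded bits = sum of merged weights = 7 + 12 + 21 + 53 = 93.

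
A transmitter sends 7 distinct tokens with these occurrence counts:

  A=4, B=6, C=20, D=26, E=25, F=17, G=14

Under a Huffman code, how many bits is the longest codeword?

4

Merge the two lowest-weight nodes at each step:
combine A(4), B(6) → 10
combine 10, G(14) → 24
combine F(17), C(20) → 37
combine 24, E(25) → 49
combine D(26), 37 → 63
combine 49, 63 → 112
The first pair merged (A, B) ends up deepest, at depth 4.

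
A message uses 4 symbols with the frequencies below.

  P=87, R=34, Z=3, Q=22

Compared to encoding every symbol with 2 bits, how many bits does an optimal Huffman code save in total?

Fixed-length: 2 bits × 146 symbols = 292 bits.
Huffman merges:
combine Z(3), Q(22) → 25
combine 25, R(34) → 59
combine 59, P(87) → 146
Huffman total = 25 + 59 + 146 = 230 bits.
Saving = 292 − 230 = 62 bits.

62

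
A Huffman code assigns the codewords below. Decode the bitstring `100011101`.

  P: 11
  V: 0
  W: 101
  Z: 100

ZVPW

Read left to right; each codeword is recognised as soon as it completes (prefix code):
  100→Z | 0→V | 11→P | 101→W
Decoded message: ZVPW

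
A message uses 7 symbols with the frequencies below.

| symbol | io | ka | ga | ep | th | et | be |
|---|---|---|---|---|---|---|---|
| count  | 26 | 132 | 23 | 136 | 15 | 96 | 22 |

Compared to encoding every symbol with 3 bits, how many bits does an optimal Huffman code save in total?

278

Fixed-length: 3 bits × 450 symbols = 1350 bits.
Huffman merges:
combine th(15), be(22) → 37
combine ga(23), io(26) → 49
combine 37, 49 → 86
combine 86, et(96) → 182
combine ka(132), ep(136) → 268
combine 182, 268 → 450
Huffman total = 37 + 49 + 86 + 182 + 268 + 450 = 1072 bits.
Saving = 1350 − 1072 = 278 bits.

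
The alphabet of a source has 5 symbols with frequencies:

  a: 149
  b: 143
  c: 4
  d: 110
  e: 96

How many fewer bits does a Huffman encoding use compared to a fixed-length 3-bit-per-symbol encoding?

402

Fixed-length: 3 bits × 502 symbols = 1506 bits.
Huffman merges:
merge c(4) and e(96): 100
merge 100 and d(110): 210
merge b(143) and a(149): 292
merge 210 and 292: 502
Huffman total = 100 + 210 + 292 + 502 = 1104 bits.
Saving = 1506 − 1104 = 402 bits.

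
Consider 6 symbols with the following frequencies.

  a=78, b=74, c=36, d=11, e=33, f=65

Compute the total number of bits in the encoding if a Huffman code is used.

Greedily combine the two least-frequent nodes:
d(11) + e(33) → 44
c(36) + 44 → 80
f(65) + b(74) → 139
a(78) + 80 → 158
139 + 158 → 297
The encoded length is the sum of every internal node's weight: 44 + 80 + 139 + 158 + 297 = 718 bits.

718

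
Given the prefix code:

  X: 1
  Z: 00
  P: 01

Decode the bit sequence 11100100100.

XXXZXZXZ

Read left to right; each codeword is recognised as soon as it completes (prefix code):
  1→X | 1→X | 1→X | 00→Z | 1→X | 00→Z | 1→X | 00→Z
Decoded message: XXXZXZXZ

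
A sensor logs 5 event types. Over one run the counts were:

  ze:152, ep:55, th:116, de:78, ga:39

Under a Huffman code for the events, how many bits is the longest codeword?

3

Merge the two lowest-weight nodes at each step:
ga(39) + ep(55) → 94
de(78) + 94 → 172
th(116) + ze(152) → 268
172 + 268 → 440
The rarest symbols sit at the bottom; the longest codeword is 3 bits.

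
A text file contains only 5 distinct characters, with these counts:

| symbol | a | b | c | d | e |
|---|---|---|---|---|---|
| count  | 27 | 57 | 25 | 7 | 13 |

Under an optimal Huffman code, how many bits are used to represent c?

3

Repeatedly merge the two smallest:
merge d(7) and e(13): 20
merge 20 and c(25): 45
merge a(27) and 45: 72
merge b(57) and 72: 129
c sits 3 levels below the root, so its codeword is 3 bits.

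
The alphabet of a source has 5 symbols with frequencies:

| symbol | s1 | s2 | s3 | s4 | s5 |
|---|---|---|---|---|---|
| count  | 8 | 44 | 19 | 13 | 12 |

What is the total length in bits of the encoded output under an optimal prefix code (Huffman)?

200

Build the Huffman tree bottom-up:
merge s1(8) and s5(12): 20
merge s4(13) and s3(19): 32
merge 20 and 32: 52
merge s2(44) and 52: 96
Total encoded bits = sum of merged weights = 20 + 32 + 52 + 96 = 200.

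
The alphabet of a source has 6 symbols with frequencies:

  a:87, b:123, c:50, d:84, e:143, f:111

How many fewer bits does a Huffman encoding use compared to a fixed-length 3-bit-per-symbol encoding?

266

Fixed-length: 3 bits × 598 symbols = 1794 bits.
Huffman merges:
combine c(50), d(84) → 134
combine a(87), f(111) → 198
combine b(123), 134 → 257
combine e(143), 198 → 341
combine 257, 341 → 598
Huffman total = 134 + 198 + 257 + 341 + 598 = 1528 bits.
Saving = 1794 − 1528 = 266 bits.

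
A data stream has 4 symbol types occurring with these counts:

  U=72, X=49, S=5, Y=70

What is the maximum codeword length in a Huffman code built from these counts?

Merge the two lowest-weight nodes at each step:
S(5) + X(49) → 54
54 + Y(70) → 124
U(72) + 124 → 196
The rarest symbols sit at the bottom; the longest codeword is 3 bits.

3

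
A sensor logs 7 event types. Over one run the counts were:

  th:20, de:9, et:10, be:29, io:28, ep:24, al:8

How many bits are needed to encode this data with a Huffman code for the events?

Greedily combine the two least-frequent nodes:
combine al(8), de(9) → 17
combine et(10), 17 → 27
combine th(20), ep(24) → 44
combine 27, io(28) → 55
combine be(29), 44 → 73
combine 55, 73 → 128
The encoded length is the sum of every internal node's weight: 17 + 27 + 44 + 55 + 73 + 128 = 344 bits.

344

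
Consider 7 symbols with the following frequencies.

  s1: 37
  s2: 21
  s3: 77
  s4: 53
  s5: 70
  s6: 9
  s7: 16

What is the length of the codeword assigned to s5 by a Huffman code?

Build the tree from the bottom:
combine s6(9), s7(16) → 25
combine s2(21), 25 → 46
combine s1(37), 46 → 83
combine s4(53), s5(70) → 123
combine s3(77), 83 → 160
combine 123, 160 → 283
The subtree containing s5 is merged 2 times, so code length = 2.

2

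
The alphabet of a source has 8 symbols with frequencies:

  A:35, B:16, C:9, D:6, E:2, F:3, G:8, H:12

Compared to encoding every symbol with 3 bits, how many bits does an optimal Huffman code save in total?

Fixed-length: 3 bits × 91 symbols = 273 bits.
Huffman merges:
E(2) + F(3) → 5
5 + D(6) → 11
G(8) + C(9) → 17
11 + H(12) → 23
B(16) + 17 → 33
23 + 33 → 56
A(35) + 56 → 91
Huffman total = 5 + 11 + 17 + 23 + 33 + 56 + 91 = 236 bits.
Saving = 273 − 236 = 37 bits.

37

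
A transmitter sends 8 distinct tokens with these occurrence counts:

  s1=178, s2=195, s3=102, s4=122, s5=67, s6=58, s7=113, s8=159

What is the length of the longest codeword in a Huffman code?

4

Merge the two lowest-weight nodes at each step:
combine s6(58), s5(67) → 125
combine s3(102), s7(113) → 215
combine s4(122), 125 → 247
combine s8(159), s1(178) → 337
combine s2(195), 215 → 410
combine 247, 337 → 584
combine 410, 584 → 994
The rarest symbols sit at the bottom; the longest codeword is 4 bits.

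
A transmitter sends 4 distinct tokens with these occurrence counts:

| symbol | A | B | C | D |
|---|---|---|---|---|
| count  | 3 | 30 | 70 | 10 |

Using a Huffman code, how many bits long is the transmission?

169

Build the Huffman tree bottom-up:
combine A(3), D(10) → 13
combine 13, B(30) → 43
combine 43, C(70) → 113
The encoded length is the sum of every internal node's weight: 13 + 43 + 113 = 169 bits.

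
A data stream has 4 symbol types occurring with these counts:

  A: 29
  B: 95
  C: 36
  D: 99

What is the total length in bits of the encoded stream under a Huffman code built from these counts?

Merge the two smallest weights repeatedly:
merge A(29) and C(36): 65
merge 65 and B(95): 160
merge D(99) and 160: 259
Each symbol's bit-cost is frequency × depth; summing gives 484 bits (equivalently 65 + 160 + 259).

484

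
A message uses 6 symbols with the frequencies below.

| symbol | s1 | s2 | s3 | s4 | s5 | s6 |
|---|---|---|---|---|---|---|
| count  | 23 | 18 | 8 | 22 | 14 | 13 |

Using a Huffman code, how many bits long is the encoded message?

249

Merge the two smallest weights repeatedly:
combine s3(8), s6(13) → 21
combine s5(14), s2(18) → 32
combine 21, s4(22) → 43
combine s1(23), 32 → 55
combine 43, 55 → 98
The encoded length is the sum of every internal node's weight: 21 + 32 + 43 + 55 + 98 = 249 bits.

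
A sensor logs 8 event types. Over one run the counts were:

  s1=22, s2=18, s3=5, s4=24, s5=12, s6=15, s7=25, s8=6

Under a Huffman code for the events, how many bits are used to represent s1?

Huffman merges, smallest pair first:
merge s3(5) and s8(6): 11
merge 11 and s5(12): 23
merge s6(15) and s2(18): 33
merge s1(22) and 23: 45
merge s4(24) and s7(25): 49
merge 33 and 45: 78
merge 49 and 78: 127
The subtree containing s1 is merged 3 times, so code length = 3.

3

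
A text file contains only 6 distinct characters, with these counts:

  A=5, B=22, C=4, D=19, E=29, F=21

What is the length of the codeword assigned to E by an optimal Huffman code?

2

Build the tree from the bottom:
combine C(4), A(5) → 9
combine 9, D(19) → 28
combine F(21), B(22) → 43
combine 28, E(29) → 57
combine 43, 57 → 100
E's leaf is at depth 2, giving a 2-bit codeword.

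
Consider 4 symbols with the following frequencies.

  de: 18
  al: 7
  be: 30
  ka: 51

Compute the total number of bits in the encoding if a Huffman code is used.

Greedily combine the two least-frequent nodes:
merge al(7) and de(18): 25
merge 25 and be(30): 55
merge ka(51) and 55: 106
The encoded length is the sum of every internal node's weight: 25 + 55 + 106 = 186 bits.

186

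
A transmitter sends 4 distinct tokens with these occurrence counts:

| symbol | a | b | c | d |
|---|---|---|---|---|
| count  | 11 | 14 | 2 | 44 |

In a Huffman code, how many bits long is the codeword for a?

Build the tree from the bottom:
c(2) + a(11) → 13
13 + b(14) → 27
27 + d(44) → 71
a sits 3 levels below the root, so its codeword is 3 bits.

3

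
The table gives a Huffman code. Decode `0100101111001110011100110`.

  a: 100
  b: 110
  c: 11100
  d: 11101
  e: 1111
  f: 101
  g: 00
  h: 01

Read left to right; each codeword is recognised as soon as it completes (prefix code):
  01→h | 00→g | 101→f | 11100→c | 11100→c | 11100→c | 110→b
Decoded message: hgfcccb

hgfcccb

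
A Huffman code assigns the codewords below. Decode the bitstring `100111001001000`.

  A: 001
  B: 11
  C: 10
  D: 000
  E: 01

Read left to right; each codeword is recognised as soon as it completes (prefix code):
  10→C | 01→E | 11→B | 001→A | 001→A | 000→D
Decoded message: CEBAAD

CEBAAD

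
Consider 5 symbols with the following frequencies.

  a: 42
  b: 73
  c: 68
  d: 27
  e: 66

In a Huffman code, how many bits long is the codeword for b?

2

Repeatedly merge the two smallest:
combine d(27), a(42) → 69
combine e(66), c(68) → 134
combine 69, b(73) → 142
combine 134, 142 → 276
b sits 2 levels below the root, so its codeword is 2 bits.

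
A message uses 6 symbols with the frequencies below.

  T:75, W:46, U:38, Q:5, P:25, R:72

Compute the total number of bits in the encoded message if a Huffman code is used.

Build the Huffman tree bottom-up:
merge Q(5) and P(25): 30
merge 30 and U(38): 68
merge W(46) and 68: 114
merge R(72) and T(75): 147
merge 114 and 147: 261
The encoded length is the sum of every internal node's weight: 30 + 68 + 114 + 147 + 261 = 620 bits.

620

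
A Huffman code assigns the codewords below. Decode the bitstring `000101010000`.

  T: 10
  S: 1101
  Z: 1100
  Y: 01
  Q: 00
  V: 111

QYYYQQ

Read left to right; each codeword is recognised as soon as it completes (prefix code):
  00→Q | 01→Y | 01→Y | 01→Y | 00→Q | 00→Q
Decoded message: QYYYQQ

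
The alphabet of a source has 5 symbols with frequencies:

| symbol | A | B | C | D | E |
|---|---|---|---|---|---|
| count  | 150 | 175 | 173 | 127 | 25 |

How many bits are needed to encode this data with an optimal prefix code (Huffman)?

Greedily combine the two least-frequent nodes:
combine E(25), D(127) → 152
combine A(150), 152 → 302
combine C(173), B(175) → 348
combine 302, 348 → 650
Each symbol's bit-cost is frequency × depth; summing gives 1452 bits (equivalently 152 + 302 + 348 + 650).

1452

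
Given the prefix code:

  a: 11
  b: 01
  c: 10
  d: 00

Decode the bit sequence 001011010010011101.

dcabdcbab

Read left to right; each codeword is recognised as soon as it completes (prefix code):
  00→d | 10→c | 11→a | 01→b | 00→d | 10→c | 01→b | 11→a | 01→b
Decoded message: dcabdcbab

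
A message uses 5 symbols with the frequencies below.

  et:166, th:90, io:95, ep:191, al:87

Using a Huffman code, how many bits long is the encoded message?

Merge the two smallest weights repeatedly:
al(87) + th(90) → 177
io(95) + et(166) → 261
177 + ep(191) → 368
261 + 368 → 629
Each symbol's bit-cost is frequency × depth; summing gives 1435 bits (equivalently 177 + 261 + 368 + 629).

1435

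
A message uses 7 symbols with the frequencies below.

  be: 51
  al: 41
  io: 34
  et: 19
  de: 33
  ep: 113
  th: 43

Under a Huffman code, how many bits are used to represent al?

Build the tree from the bottom:
merge et(19) and de(33): 52
merge io(34) and al(41): 75
merge th(43) and be(51): 94
merge 52 and 75: 127
merge 94 and ep(113): 207
merge 127 and 207: 334
The subtree containing al is merged 3 times, so code length = 3.

3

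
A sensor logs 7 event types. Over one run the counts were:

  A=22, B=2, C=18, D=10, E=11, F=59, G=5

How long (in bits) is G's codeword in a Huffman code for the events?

Repeatedly merge the two smallest:
B(2) + G(5) → 7
7 + D(10) → 17
E(11) + 17 → 28
C(18) + A(22) → 40
28 + 40 → 68
F(59) + 68 → 127
The subtree containing G is merged 5 times, so code length = 5.

5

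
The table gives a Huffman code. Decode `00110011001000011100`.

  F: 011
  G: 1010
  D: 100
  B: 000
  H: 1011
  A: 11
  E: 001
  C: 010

Read left to right; each codeword is recognised as soon as it completes (prefix code):
  001→E | 100→D | 11→A | 001→E | 000→B | 011→F | 100→D
Decoded message: EDAEBFD

EDAEBFD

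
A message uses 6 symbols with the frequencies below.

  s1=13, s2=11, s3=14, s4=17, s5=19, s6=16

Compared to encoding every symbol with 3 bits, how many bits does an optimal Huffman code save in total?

Fixed-length: 3 bits × 90 symbols = 270 bits.
Huffman merges:
s2(11) + s1(13) → 24
s3(14) + s6(16) → 30
s4(17) + s5(19) → 36
24 + 30 → 54
36 + 54 → 90
Huffman total = 24 + 30 + 36 + 54 + 90 = 234 bits.
Saving = 270 − 234 = 36 bits.

36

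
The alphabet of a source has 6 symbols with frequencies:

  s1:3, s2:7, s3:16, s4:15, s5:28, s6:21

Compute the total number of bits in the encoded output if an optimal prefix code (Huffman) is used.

Greedily combine the two least-frequent nodes:
s1(3) + s2(7) → 10
10 + s4(15) → 25
s3(16) + s6(21) → 37
25 + s5(28) → 53
37 + 53 → 90
The encoded length is the sum of every internal node's weight: 10 + 25 + 37 + 53 + 90 = 215 bits.

215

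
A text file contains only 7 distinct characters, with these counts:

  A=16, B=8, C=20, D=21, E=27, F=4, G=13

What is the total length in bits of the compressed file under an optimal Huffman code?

Greedily combine the two least-frequent nodes:
combine F(4), B(8) → 12
combine 12, G(13) → 25
combine A(16), C(20) → 36
combine D(21), 25 → 46
combine E(27), 36 → 63
combine 46, 63 → 109
Total encoded bits = sum of merged weights = 12 + 25 + 36 + 46 + 63 + 109 = 291.

291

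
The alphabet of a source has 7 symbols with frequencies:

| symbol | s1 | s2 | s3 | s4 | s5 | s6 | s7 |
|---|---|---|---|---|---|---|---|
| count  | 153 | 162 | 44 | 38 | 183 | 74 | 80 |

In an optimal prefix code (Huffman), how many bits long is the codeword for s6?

3

Huffman merges, smallest pair first:
s4(38) + s3(44) → 82
s6(74) + s7(80) → 154
82 + s1(153) → 235
154 + s2(162) → 316
s5(183) + 235 → 418
316 + 418 → 734
s6 sits 3 levels below the root, so its codeword is 3 bits.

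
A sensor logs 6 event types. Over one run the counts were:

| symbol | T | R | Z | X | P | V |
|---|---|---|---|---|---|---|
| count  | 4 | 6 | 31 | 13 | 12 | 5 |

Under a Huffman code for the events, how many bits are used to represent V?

Repeatedly merge the two smallest:
combine T(4), V(5) → 9
combine R(6), 9 → 15
combine P(12), X(13) → 25
combine 15, 25 → 40
combine Z(31), 40 → 71
The subtree containing V is merged 4 times, so code length = 4.

4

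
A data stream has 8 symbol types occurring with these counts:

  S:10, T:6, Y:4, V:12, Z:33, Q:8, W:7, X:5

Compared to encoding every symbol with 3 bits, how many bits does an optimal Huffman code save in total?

Fixed-length: 3 bits × 85 symbols = 255 bits.
Huffman merges:
merge Y(4) and X(5): 9
merge T(6) and W(7): 13
merge Q(8) and 9: 17
merge S(10) and V(12): 22
merge 13 and 17: 30
merge 22 and 30: 52
merge Z(33) and 52: 85
Huffman total = 9 + 13 + 17 + 22 + 30 + 52 + 85 = 228 bits.
Saving = 255 − 228 = 27 bits.

27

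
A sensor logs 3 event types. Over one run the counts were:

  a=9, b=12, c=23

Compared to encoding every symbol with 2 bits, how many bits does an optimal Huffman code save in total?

23

Fixed-length: 2 bits × 44 symbols = 88 bits.
Huffman merges:
a(9) + b(12) → 21
21 + c(23) → 44
Huffman total = 21 + 44 = 65 bits.
Saving = 88 − 65 = 23 bits.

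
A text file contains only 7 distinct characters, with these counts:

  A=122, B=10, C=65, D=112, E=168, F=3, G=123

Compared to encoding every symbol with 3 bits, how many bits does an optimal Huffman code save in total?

322

Fixed-length: 3 bits × 603 symbols = 1809 bits.
Huffman merges:
F(3) + B(10) → 13
13 + C(65) → 78
78 + D(112) → 190
A(122) + G(123) → 245
E(168) + 190 → 358
245 + 358 → 603
Huffman total = 13 + 78 + 190 + 245 + 358 + 603 = 1487 bits.
Saving = 1809 − 1487 = 322 bits.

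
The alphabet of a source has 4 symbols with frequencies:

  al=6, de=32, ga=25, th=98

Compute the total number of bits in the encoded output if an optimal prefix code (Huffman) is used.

Merge the two smallest weights repeatedly:
combine al(6), ga(25) → 31
combine 31, de(32) → 63
combine 63, th(98) → 161
Each symbol's bit-cost is frequency × depth; summing gives 255 bits (equivalently 31 + 63 + 161).

255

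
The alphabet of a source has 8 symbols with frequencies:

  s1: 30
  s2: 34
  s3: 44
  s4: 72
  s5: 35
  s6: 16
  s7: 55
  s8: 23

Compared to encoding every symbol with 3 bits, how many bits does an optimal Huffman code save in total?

33

Fixed-length: 3 bits × 309 symbols = 927 bits.
Huffman merges:
combine s6(16), s8(23) → 39
combine s1(30), s2(34) → 64
combine s5(35), 39 → 74
combine s3(44), s7(55) → 99
combine 64, s4(72) → 136
combine 74, 99 → 173
combine 136, 173 → 309
Huffman total = 39 + 64 + 74 + 99 + 136 + 173 + 309 = 894 bits.
Saving = 927 − 894 = 33 bits.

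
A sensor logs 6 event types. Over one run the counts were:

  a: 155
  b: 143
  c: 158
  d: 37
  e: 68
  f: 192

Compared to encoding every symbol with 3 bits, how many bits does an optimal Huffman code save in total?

400

Fixed-length: 3 bits × 753 symbols = 2259 bits.
Huffman merges:
merge d(37) and e(68): 105
merge 105 and b(143): 248
merge a(155) and c(158): 313
merge f(192) and 248: 440
merge 313 and 440: 753
Huffman total = 105 + 248 + 313 + 440 + 753 = 1859 bits.
Saving = 2259 − 1859 = 400 bits.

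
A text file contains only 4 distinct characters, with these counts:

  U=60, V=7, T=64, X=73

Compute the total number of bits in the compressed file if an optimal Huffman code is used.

Build the Huffman tree bottom-up:
merge V(7) and U(60): 67
merge T(64) and 67: 131
merge X(73) and 131: 204
Total encoded bits = sum of merged weights = 67 + 131 + 204 = 402.

402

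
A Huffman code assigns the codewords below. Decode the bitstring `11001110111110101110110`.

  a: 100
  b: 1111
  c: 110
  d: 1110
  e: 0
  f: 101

Read left to right; each codeword is recognised as soon as it completes (prefix code):
  110→c | 0→e | 1110→d | 1111→b | 101→f | 0→e | 1110→d | 110→c
Decoded message: cedbfedc

cedbfedc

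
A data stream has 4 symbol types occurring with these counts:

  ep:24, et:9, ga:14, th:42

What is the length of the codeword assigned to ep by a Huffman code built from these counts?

2

Huffman merges, smallest pair first:
et(9) + ga(14) → 23
23 + ep(24) → 47
th(42) + 47 → 89
ep sits 2 levels below the root, so its codeword is 2 bits.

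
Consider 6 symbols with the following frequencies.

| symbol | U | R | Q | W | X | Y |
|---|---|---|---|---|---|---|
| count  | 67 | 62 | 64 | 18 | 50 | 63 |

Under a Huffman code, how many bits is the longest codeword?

3

Merge the two lowest-weight nodes at each step:
W(18) + X(50) → 68
R(62) + Y(63) → 125
Q(64) + U(67) → 131
68 + 125 → 193
131 + 193 → 324
The rarest symbols sit at the bottom; the longest codeword is 3 bits.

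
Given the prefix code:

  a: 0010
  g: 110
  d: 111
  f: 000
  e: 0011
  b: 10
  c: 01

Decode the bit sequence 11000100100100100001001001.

Read left to right; each codeword is recognised as soon as it completes (prefix code):
  110→g | 0010→a | 01→c | 0010→a | 01→c | 000→f | 01→c | 0010→a | 01→c
Decoded message: gacacfcac

gacacfcac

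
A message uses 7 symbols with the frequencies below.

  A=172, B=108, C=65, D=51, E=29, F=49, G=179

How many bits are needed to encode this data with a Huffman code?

Build the Huffman tree bottom-up:
combine E(29), F(49) → 78
combine D(51), C(65) → 116
combine 78, B(108) → 186
combine 116, A(172) → 288
combine G(179), 186 → 365
combine 288, 365 → 653
Each symbol's bit-cost is frequency × depth; summing gives 1686 bits (equivalently 78 + 116 + 186 + 288 + 365 + 653).

1686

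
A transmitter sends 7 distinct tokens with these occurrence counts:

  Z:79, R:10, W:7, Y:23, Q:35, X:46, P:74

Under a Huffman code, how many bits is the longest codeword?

5

Merge the two lowest-weight nodes at each step:
W(7) + R(10) → 17
17 + Y(23) → 40
Q(35) + 40 → 75
X(46) + P(74) → 120
75 + Z(79) → 154
120 + 154 → 274
Maximum depth reached is 5.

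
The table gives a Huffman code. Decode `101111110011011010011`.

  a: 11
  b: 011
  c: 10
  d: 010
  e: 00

caaaeabdb

Read left to right; each codeword is recognised as soon as it completes (prefix code):
  10→c | 11→a | 11→a | 11→a | 00→e | 11→a | 011→b | 010→d | 011→b
Decoded message: caaaeabdb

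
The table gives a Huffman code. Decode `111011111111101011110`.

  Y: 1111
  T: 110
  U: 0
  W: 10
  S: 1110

SYYWWYU

Read left to right; each codeword is recognised as soon as it completes (prefix code):
  1110→S | 1111→Y | 1111→Y | 10→W | 10→W | 1111→Y | 0→U
Decoded message: SYYWWYU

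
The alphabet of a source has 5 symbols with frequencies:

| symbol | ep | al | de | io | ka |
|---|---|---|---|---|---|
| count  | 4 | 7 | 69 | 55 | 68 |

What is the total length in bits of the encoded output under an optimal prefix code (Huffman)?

Greedily combine the two least-frequent nodes:
merge ep(4) and al(7): 11
merge 11 and io(55): 66
merge 66 and ka(68): 134
merge de(69) and 134: 203
Each symbol's bit-cost is frequency × depth; summing gives 414 bits (equivalently 11 + 66 + 134 + 203).

414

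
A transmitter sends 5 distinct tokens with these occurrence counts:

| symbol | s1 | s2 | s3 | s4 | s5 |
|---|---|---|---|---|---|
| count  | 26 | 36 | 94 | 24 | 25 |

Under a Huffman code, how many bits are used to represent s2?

Huffman merges, smallest pair first:
merge s4(24) and s5(25): 49
merge s1(26) and s2(36): 62
merge 49 and 62: 111
merge s3(94) and 111: 205
s2's leaf is at depth 3, giving a 3-bit codeword.

3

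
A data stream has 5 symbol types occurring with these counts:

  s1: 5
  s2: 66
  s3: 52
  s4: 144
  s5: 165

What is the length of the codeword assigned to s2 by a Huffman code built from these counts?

Huffman merges, smallest pair first:
s1(5) + s3(52) → 57
57 + s2(66) → 123
123 + s4(144) → 267
s5(165) + 267 → 432
The subtree containing s2 is merged 3 times, so code length = 3.

3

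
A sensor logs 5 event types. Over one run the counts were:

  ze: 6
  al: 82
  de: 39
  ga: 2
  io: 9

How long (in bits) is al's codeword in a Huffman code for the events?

Huffman merges, smallest pair first:
combine ga(2), ze(6) → 8
combine 8, io(9) → 17
combine 17, de(39) → 56
combine 56, al(82) → 138
al is merged only at the final step, so code length = 1.

1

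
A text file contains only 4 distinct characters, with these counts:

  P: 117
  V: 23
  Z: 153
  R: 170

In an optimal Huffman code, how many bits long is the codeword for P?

Build the tree from the bottom:
combine V(23), P(117) → 140
combine 140, Z(153) → 293
combine R(170), 293 → 463
The subtree containing P is merged 3 times, so code length = 3.

3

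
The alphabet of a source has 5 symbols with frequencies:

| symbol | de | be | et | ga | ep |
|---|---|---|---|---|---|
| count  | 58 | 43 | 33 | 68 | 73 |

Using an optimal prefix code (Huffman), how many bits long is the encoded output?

Build the Huffman tree bottom-up:
merge et(33) and be(43): 76
merge de(58) and ga(68): 126
merge ep(73) and 76: 149
merge 126 and 149: 275
The encoded length is the sum of every internal node's weight: 76 + 126 + 149 + 275 = 626 bits.

626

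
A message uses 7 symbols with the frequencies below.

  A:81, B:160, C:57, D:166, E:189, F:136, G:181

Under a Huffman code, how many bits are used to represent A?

Repeatedly merge the two smallest:
combine C(57), A(81) → 138
combine F(136), 138 → 274
combine B(160), D(166) → 326
combine G(181), E(189) → 370
combine 274, 326 → 600
combine 370, 600 → 970
A's leaf is at depth 4, giving a 4-bit codeword.

4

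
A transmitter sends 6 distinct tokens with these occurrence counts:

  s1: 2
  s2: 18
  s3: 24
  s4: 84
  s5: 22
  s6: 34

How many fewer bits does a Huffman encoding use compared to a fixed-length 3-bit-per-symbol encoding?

Fixed-length: 3 bits × 184 symbols = 552 bits.
Huffman merges:
merge s1(2) and s2(18): 20
merge 20 and s5(22): 42
merge s3(24) and s6(34): 58
merge 42 and 58: 100
merge s4(84) and 100: 184
Huffman total = 20 + 42 + 58 + 100 + 184 = 404 bits.
Saving = 552 − 404 = 148 bits.

148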